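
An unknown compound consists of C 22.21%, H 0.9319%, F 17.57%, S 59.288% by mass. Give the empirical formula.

Assume 100 g: 22.21 g C, 0.9319 g H, 17.57 g F, 59.288 g S.
n(C) = 22.21/12.01 = 1.849, n(H) = 0.9319/1.008 = 0.9245, n(F) = 17.57/19.00 = 0.9247, n(S) = 59.288/32.07 = 1.849
Smallest is H at 0.9245 mol; normalising gives C 2.000, H 1.000, F 1.000, S 2.000
Ratio ≈ 2:1:1:2, so the empirical formula is C2HFS2

C2HFS2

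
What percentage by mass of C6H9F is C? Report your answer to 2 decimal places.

Molar mass = 6(12.01) + 9(1.008) + 1(19.00) = 100.132 g/mol
Mass of C per mole = 6 × 12.01 = 72.060 g
% C = 72.060 / 100.132 × 100 = 71.97%

71.97%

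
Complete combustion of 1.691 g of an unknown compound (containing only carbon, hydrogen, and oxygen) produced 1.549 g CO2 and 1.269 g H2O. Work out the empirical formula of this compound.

CH4O2

mol C = 1.549 / 44.01 = 0.03520; mass C = 0.03520 × 12.01 = 0.4227 g
mol H = 2 × (1.269 / 18.02) = 0.1408; mass H = 0.1408 × 1.008 = 0.1420 g
mass O = 1.691 − (0.5647) = 1.126 g → mol O = 0.07039
Divide by the smallest (0.0352 mol C): C 1.000, H 4.002, O 2.000
≈ 1:4:2 → CH4O2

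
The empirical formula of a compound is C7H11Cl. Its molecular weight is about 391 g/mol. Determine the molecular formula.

C21H33Cl3

Empirical-formula mass = 130.61 g/mol
n = 391 / 130.61 = 2.99 ≈ 3
Molecular formula = (C7H11Cl)3 = C21H33Cl3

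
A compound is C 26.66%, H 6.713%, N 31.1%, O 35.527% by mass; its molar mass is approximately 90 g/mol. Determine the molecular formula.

Assume 100 g: 26.66 g C, 6.713 g H, 31.1 g N, 35.527 g O.
n(C) = 26.66/12.01 = 2.22, n(H) = 6.713/1.008 = 6.66, n(N) = 31.1/14.01 = 2.22, n(O) = 35.527/16.00 = 2.22
Divide by the smallest (2.22 mol C): C 1.000, H 3.000, N 1.000, O 1.000
Ratio ≈ 1:3:1:1, so the empirical formula is CH3NO
Empirical-formula mass = 45.04 g/mol
n = 90 / 45.04 = 2.00 ≈ 2
Molecular formula = (CH3NO)×2 = C2H6N2O2

C2H6N2O2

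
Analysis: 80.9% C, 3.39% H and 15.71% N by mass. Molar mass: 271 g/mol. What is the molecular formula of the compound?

Assume 100 g: 80.9 g C, 3.39 g H, 15.71 g N.
C: 80.9 g ÷ 12.01 g/mol = 6.736 mol
H: 3.39 g ÷ 1.008 g/mol = 3.363 mol
N: 15.71 g ÷ 14.01 g/mol = 1.121 mol
Divide by the smallest (1.121 mol N): C 6.007, H 2.999, N 1.000
Ratio ≈ 6:3:1, so the empirical formula is C6H3N
Empirical-formula mass = 89.09 g/mol
n = 271 / 89.09 = 3.04 ≈ 3
Molecular formula = (C6H3N)×3 = C18H9N3

C18H9N3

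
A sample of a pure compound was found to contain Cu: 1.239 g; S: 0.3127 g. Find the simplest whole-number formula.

Moles — Cu: 1.239 / 63.55 = 0.0195 mol; S: 0.3127 / 32.07 = 0.009751 mol
Divide by the smallest (0.009751 mol S): Cu 2.000, S 1.000
≈ 2:1 → Cu2S

Cu2S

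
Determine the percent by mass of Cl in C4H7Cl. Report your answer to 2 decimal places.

39.15%

Molar mass = 4(12.01) + 7(1.008) + 1(35.45) = 90.546 g/mol
Mass of Cl per mole = 1 × 35.45 = 35.450 g
% Cl = 35.450 / 90.546 × 100 = 39.15%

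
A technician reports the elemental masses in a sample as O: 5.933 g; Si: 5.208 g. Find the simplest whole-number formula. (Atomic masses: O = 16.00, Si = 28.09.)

n(O) = 5.933/16.00 = 0.3708, n(Si) = 5.208/28.09 = 0.1854
Ratios (÷ 0.1854): O 2.000, Si 1.000
→ O2Si

O2Si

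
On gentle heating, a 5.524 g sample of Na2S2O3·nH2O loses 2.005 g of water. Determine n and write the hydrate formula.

Mass of anhydrous Na2S2O3 = 5.524 − 2.005 = 3.519 g
mol H2O = 2.005 / 18.02 = 0.1113
Molar mass of Na2S2O3 = 158.12 g/mol → mol Na2S2O3 = 3.519 / 158.12 = 0.02226
n = 0.1113 / 0.02226 = 5.00 ≈ 5 → Na2S2O3·5H2O

Na2S2O3·5H2O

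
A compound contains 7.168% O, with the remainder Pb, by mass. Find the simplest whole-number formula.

Assume 100 g: 7.168 g O, 92.832 g Pb.
Moles — O: 7.168 / 16.00 = 0.448 mol; Pb: 92.832 / 207.2 = 0.448 mol
Divide by the smallest (0.448 mol O): O 1.000, Pb 1.000
→ OPb

OPb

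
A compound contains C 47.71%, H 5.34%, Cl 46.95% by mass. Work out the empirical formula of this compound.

Assume 100 g: 47.71 g C, 5.34 g H, 46.95 g Cl.
n(C) = 47.71/12.01 = 3.973, n(H) = 5.34/1.008 = 5.298, n(Cl) = 46.95/35.45 = 1.324
Smallest is Cl at 1.324 mol; normalising gives C 2.999, H 4.000, Cl 1.000
→ C3H4Cl

C3H4Cl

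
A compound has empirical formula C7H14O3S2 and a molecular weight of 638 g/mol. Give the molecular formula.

Empirical-formula mass = 210.32 g/mol
n = 638 / 210.32 = 3.03 ≈ 3
Molecular formula = (C7H14O3S2)3 = C21H42O9S6

C21H42O9S6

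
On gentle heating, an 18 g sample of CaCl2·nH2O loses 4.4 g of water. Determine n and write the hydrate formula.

CaCl2·2H2O

Mass of anhydrous CaCl2 = 18 − 4.4 = 13.6 g
mol H2O = 4.4 / 18.02 = 0.2442
Molar mass of CaCl2 = 110.98 g/mol → mol CaCl2 = 13.6 / 110.98 = 0.1225
n = 0.2442 / 0.1225 = 1.99 ≈ 2 → CaCl2·2H2O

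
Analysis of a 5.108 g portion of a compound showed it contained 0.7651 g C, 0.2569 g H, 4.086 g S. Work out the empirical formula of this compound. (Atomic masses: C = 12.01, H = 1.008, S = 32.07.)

CH4S2

C: 0.7651 g ÷ 12.01 g/mol = 0.06371 mol
H: 0.2569 g ÷ 1.008 g/mol = 0.2549 mol
S: 4.086 g ÷ 32.07 g/mol = 0.1274 mol
Ratios (÷ 0.06371): C 1.000, H 4.001, S 2.000
Ratio ≈ 1:4:2, so the empirical formula is CH4S2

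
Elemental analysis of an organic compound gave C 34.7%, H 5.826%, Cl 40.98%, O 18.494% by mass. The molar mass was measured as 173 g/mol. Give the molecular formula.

Assume 100 g: 34.7 g C, 5.826 g H, 40.98 g Cl, 18.494 g O.
Moles — C: 34.7 / 12.01 = 2.889 mol; H: 5.826 / 1.008 = 5.78 mol; Cl: 40.98 / 35.45 = 1.156 mol; O: 18.494 / 16.00 = 1.156 mol
Smallest is O at 1.156 mol; normalising gives C 2.500, H 5.000, Cl 1.000, O 1.000
×2: C 5.00, H 10.00, Cl 2.00, O 2.00 → C5H10Cl2O2
Empirical-formula mass = 173.03 g/mol
n = 173 / 173.03 = 1.00 ≈ 1
Molecular formula = empirical formula = C5H10Cl2O2

C5H10Cl2O2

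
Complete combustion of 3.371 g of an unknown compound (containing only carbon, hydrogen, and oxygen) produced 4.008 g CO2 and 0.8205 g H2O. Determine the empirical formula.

C2H2O3

mol C = 4.008 / 44.01 = 0.09107; mass C = 0.09107 × 12.01 = 1.094 g
mol H = 2 × (0.8205 / 18.02) = 0.09107; mass H = 0.09107 × 1.008 = 0.09179 g
mass O = 3.371 − (1.186) = 2.185 g → mol O = 0.1366
Smallest is H at 0.09107 mol; normalising gives C 1.000, H 1.000, O 1.500
×2: C 2.00, H 2.00, O 3.00 → C2H2O3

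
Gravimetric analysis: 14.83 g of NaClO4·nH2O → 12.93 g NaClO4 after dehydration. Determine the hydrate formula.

NaClO4·H2O

Mass of water lost = 14.83 − 12.93 = 1.9 g → 1.9 / 18.02 = 0.1054 mol H2O
Molar mass of NaClO4 = 122.44 g/mol → mol NaClO4 = 12.93 / 122.44 = 0.1056
n = 0.1054 / 0.1056 = 1.00 ≈ 1 → NaClO4·H2O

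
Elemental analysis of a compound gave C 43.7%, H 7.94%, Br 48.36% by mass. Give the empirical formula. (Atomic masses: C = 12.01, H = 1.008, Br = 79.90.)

Assume 100 g: 43.7 g C, 7.94 g H, 48.36 g Br.
C: 43.7 g ÷ 12.01 g/mol = 3.639 mol
H: 7.94 g ÷ 1.008 g/mol = 7.877 mol
Br: 48.36 g ÷ 79.90 g/mol = 0.6053 mol
Ratios (÷ 0.6053): C 6.012, H 13.014, Br 1.000
≈ 6:13:1 → C6H13Br

C6H13Br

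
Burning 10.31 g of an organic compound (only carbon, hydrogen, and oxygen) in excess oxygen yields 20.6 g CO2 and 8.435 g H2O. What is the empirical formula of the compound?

mol C = 20.6 / 44.01 = 0.4681; mass C = 0.4681 × 12.01 = 5.622 g
mol H = 2 × (8.435 / 18.02) = 0.9362; mass H = 0.9362 × 1.008 = 0.9437 g
mass O = 10.31 − (6.565) = 3.745 g → mol O = 0.2340
Smallest is O at 0.234 mol; normalising gives C 2.000, H 4.000, O 1.000
→ C2H4O

C2H4O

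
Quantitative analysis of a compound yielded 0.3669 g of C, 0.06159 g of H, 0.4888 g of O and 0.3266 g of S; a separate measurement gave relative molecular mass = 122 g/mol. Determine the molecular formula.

C3H6O3S

C: 0.3669 g ÷ 12.01 g/mol = 0.03055 mol
H: 0.06159 g ÷ 1.008 g/mol = 0.0611 mol
O: 0.4888 g ÷ 16.00 g/mol = 0.03055 mol
S: 0.3266 g ÷ 32.07 g/mol = 0.01018 mol
Smallest is S at 0.01018 mol; normalising gives C 3.000, H 6.000, O 3.000, S 1.000
→ C3H6O3S
Empirical-formula mass = 122.15 g/mol
n = 122 / 122.15 = 1.00 ≈ 1
Molecular formula = empirical formula = C3H6O3S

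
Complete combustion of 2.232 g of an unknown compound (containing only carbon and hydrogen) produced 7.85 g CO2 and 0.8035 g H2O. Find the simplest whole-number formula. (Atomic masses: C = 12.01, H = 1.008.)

C2H

mol C = 7.85 / 44.01 = 0.1784; mass C = 0.1784 × 12.01 = 2.142 g
mol H = 2 × (0.8035 / 18.02) = 0.08918; mass H = 0.08918 × 1.008 = 0.08989 g
Smallest is H at 0.08918 mol; normalising gives C 2.000, H 1.000
→ C2H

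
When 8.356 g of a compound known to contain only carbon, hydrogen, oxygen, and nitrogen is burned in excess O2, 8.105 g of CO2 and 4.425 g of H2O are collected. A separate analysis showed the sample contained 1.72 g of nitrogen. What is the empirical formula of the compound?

C3H8N2O4

mol C = 8.105 / 44.01 = 0.1842; mass C = 0.1842 × 12.01 = 2.212 g
mol H = 2 × (4.425 / 18.02) = 0.4911; mass H = 0.4911 × 1.008 = 0.4950 g
mol N = 1.72 / 14.01 = 0.1228
mass O = 8.356 − (4.427) = 3.929 g → mol O = 0.2456
Smallest is N at 0.1228 mol; normalising gives C 1.500, H 4.000, N 1.000, O 2.000
Scaling by 2: C 3.00, H 8.00, N 2.00, O 4.00 → C3H8N2O4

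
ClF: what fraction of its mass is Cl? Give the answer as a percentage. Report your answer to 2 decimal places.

65.11%

Molar mass = 1(35.45) + 1(19.00) = 54.450 g/mol
Mass of Cl per mole = 1 × 35.45 = 35.450 g
% Cl = 35.450 / 54.450 × 100 = 65.11%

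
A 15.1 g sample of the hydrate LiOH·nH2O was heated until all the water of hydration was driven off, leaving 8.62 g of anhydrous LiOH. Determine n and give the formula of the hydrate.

Mass of water lost = 15.1 − 8.62 = 6.48 g → 6.48 / 18.02 = 0.3596 mol H2O
Molar mass of LiOH = 23.95 g/mol → mol LiOH = 8.62 / 23.95 = 0.3599
n = 0.3596 / 0.3599 = 1.00 ≈ 1 → LiOH·H2O

LiOH·H2O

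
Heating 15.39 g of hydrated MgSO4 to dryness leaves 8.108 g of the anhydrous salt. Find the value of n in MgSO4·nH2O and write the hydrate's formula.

MgSO4·6H2O

Mass of water lost = 15.39 − 8.108 = 7.282 g → 7.282 / 18.02 = 0.4041 mol H2O
Molar mass of MgSO4 = 120.38 g/mol → mol MgSO4 = 8.108 / 120.38 = 0.06735
n = 0.4041 / 0.06735 = 6.00 ≈ 6 → MgSO4·6H2O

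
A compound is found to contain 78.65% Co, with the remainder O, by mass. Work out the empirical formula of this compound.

Assume 100 g: 78.65 g Co, 21.35 g O.
Co: 78.65 g ÷ 58.93 g/mol = 1.335 mol
O: 21.35 g ÷ 16.00 g/mol = 1.334 mol
Ratios (÷ 1.334): Co 1.000, O 1.000
Ratio ≈ 1:1, so the empirical formula is CoO

CoO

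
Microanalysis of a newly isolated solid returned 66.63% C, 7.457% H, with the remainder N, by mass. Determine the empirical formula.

C3H4N

Assume 100 g: 66.63 g C, 7.457 g H, 25.913 g N.
Moles — C: 66.63 / 12.01 = 5.548 mol; H: 7.457 / 1.008 = 7.398 mol; N: 25.913 / 14.01 = 1.85 mol
Divide by the smallest (1.85 mol N): C 2.999, H 4.000, N 1.000
Ratio ≈ 3:4:1, so the empirical formula is C3H4N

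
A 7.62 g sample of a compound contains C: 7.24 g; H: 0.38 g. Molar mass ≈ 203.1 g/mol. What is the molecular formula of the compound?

C16H10

n(C) = 7.24/12.01 = 0.6028, n(H) = 0.38/1.008 = 0.377
Ratios (÷ 0.377): C 1.599, H 1.000
Multiply by 5: C 8.00, H 5.00 → C8H5
Empirical-formula mass = 101.12 g/mol
n = 203.1 / 101.12 = 2.01 ≈ 2
Molecular formula = (C8H5)×2 = C16H10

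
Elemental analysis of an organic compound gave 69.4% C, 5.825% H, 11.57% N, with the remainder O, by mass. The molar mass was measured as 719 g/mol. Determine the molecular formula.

Assume 100 g: 69.4 g C, 5.825 g H, 11.57 g N, 13.205 g O.
C: 69.4 g ÷ 12.01 g/mol = 5.779 mol
H: 5.825 g ÷ 1.008 g/mol = 5.779 mol
N: 11.57 g ÷ 14.01 g/mol = 0.8258 mol
O: 13.205 g ÷ 16.00 g/mol = 0.8253 mol
Divide by the smallest (0.8253 mol O): C 7.002, H 7.002, N 1.001, O 1.000
≈ 7:7:1:1 → C7H7NO
Empirical-formula mass = 121.14 g/mol
n = 719 / 121.14 = 5.94 ≈ 6
Molecular formula = (C7H7NO)×6 = C42H42N6O6

C42H42N6O6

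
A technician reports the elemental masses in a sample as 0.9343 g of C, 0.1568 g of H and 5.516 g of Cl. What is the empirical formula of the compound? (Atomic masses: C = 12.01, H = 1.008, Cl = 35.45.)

n(C) = 0.9343/12.01 = 0.07779, n(H) = 0.1568/1.008 = 0.1556, n(Cl) = 5.516/35.45 = 0.1556
Ratios (÷ 0.07779): C 1.000, H 2.000, Cl 2.000
→ CH2Cl2

CH2Cl2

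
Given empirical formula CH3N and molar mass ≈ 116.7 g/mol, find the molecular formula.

Empirical-formula mass = 29.04 g/mol
n = 116.7 / 29.04 = 4.02 ≈ 4
Molecular formula = (CH3N)4 = C4H12N4

C4H12N4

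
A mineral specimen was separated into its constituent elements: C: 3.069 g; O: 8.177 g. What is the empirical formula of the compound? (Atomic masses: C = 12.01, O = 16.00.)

CO2

Moles — C: 3.069 / 12.01 = 0.2555 mol; O: 8.177 / 16.00 = 0.5111 mol
Ratios (÷ 0.2555): C 1.000, O 2.000
Ratio ≈ 1:2, so the empirical formula is CO2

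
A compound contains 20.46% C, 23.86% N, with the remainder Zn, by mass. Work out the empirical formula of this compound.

C2N2Zn

Assume 100 g: 20.46 g C, 23.86 g N, 55.68 g Zn.
n(C) = 20.46/12.01 = 1.704, n(N) = 23.86/14.01 = 1.703, n(Zn) = 55.68/65.38 = 0.8516
Divide by the smallest (0.8516 mol Zn): C 2.000, N 2.000, Zn 1.000
→ C2N2Zn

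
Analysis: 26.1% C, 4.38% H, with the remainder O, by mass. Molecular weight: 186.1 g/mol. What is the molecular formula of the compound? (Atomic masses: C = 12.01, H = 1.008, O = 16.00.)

Assume 100 g: 26.1 g C, 4.38 g H, 69.52 g O.
C: 26.1 g ÷ 12.01 g/mol = 2.173 mol
H: 4.38 g ÷ 1.008 g/mol = 4.345 mol
O: 69.52 g ÷ 16.00 g/mol = 4.345 mol
Smallest is C at 2.173 mol; normalising gives C 1.000, H 1.999, O 1.999
→ CH2O2
Empirical-formula mass = 46.03 g/mol
n = 186.1 / 46.03 = 4.04 ≈ 4
Molecular formula = (CH2O2)×4 = C4H8O8

C4H8O8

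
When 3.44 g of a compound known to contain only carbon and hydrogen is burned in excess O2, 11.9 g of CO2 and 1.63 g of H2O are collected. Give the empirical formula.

C3H2

mol C = 11.9 / 44.01 = 0.2704; mass C = 0.2704 × 12.01 = 3.247 g
mol H = 2 × (1.63 / 18.02) = 0.1809; mass H = 0.1809 × 1.008 = 0.1824 g
Ratios (÷ 0.1809): C 1.495, H 1.000
×2: C 2.99, H 2.00 → C3H2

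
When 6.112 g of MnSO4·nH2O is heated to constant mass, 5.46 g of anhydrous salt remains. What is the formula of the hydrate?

Mass of water lost = 6.112 − 5.46 = 0.652 g → 0.652 / 18.02 = 0.03618 mol H2O
Molar mass of MnSO4 = 151.01 g/mol → mol MnSO4 = 5.46 / 151.01 = 0.03616
n = 0.03618 / 0.03616 = 1.00 ≈ 1 → MnSO4·H2O

MnSO4·H2O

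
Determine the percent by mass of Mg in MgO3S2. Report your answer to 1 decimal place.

Molar mass = 1(24.31) + 3(16.00) + 2(32.07) = 136.450 g/mol
Mass of Mg per mole = 1 × 24.31 = 24.310 g
% Mg = 24.310 / 136.450 × 100 = 17.8%

17.8%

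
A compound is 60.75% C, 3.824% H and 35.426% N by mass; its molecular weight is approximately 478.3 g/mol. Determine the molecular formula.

Assume 100 g: 60.75 g C, 3.824 g H, 35.426 g N.
C: 60.75 g ÷ 12.01 g/mol = 5.058 mol
H: 3.824 g ÷ 1.008 g/mol = 3.794 mol
N: 35.426 g ÷ 14.01 g/mol = 2.529 mol
Smallest is N at 2.529 mol; normalising gives C 2.000, H 1.500, N 1.000
Multiply by 2: C 4.00, H 3.00, N 2.00 → C4H3N2
Empirical-formula mass = 79.08 g/mol
n = 478.3 / 79.08 = 6.05 ≈ 6
Molecular formula = (C4H3N2)×6 = C24H18N12

C24H18N12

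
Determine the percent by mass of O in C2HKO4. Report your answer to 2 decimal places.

49.95%

Molar mass = 2(12.01) + 1(1.008) + 1(39.10) + 4(16.00) = 128.128 g/mol
Mass of O per mole = 4 × 16.00 = 64.000 g
% O = 64.000 / 128.128 × 100 = 49.95%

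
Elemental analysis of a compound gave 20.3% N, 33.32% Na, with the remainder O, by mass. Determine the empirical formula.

Assume 100 g: 20.3 g N, 33.32 g Na, 46.38 g O.
N: 20.3 g ÷ 14.01 g/mol = 1.449 mol
Na: 33.32 g ÷ 22.99 g/mol = 1.449 mol
O: 46.38 g ÷ 16.00 g/mol = 2.899 mol
Divide by the smallest (1.449 mol N): N 1.000, Na 1.000, O 2.001
Ratio ≈ 1:1:2, so the empirical formula is NNaO2

NNaO2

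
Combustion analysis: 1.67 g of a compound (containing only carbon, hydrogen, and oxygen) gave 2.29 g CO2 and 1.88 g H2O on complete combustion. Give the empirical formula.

mol C = 2.29 / 44.01 = 0.05203; mass C = 0.05203 × 12.01 = 0.6249 g
mol H = 2 × (1.88 / 18.02) = 0.2087; mass H = 0.2087 × 1.008 = 0.2103 g
mass O = 1.67 − (0.8353) = 0.8347 g → mol O = 0.05217
Smallest is C at 0.05203 mol; normalising gives C 1.000, H 4.010, O 1.003
→ CH4O

CH4O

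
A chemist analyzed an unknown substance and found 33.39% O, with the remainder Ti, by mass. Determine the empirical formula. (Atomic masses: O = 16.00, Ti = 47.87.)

O3Ti2

Assume 100 g: 33.39 g O, 66.61 g Ti.
n(O) = 33.39/16.00 = 2.087, n(Ti) = 66.61/47.87 = 1.391
Divide by the smallest (1.391 mol Ti): O 1.500, Ti 1.000
Scaling by 2: O 3.00, Ti 2.00 → O3Ti2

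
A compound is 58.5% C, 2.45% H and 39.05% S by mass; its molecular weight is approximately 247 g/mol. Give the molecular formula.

Assume 100 g: 58.5 g C, 2.45 g H, 39.05 g S.
Moles — C: 58.5 / 12.01 = 4.871 mol; H: 2.45 / 1.008 = 2.431 mol; S: 39.05 / 32.07 = 1.218 mol
Divide by the smallest (1.218 mol S): C 4.000, H 1.996, S 1.000
Ratio ≈ 4:2:1, so the empirical formula is C4H2S
Empirical-formula mass = 82.13 g/mol
n = 247 / 82.13 = 3.01 ≈ 3
Molecular formula = (C4H2S)×3 = C12H6S3

C12H6S3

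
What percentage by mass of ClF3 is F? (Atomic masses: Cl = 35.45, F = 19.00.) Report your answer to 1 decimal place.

Molar mass = 1(35.45) + 3(19.00) = 92.450 g/mol
Mass of F per mole = 3 × 19.00 = 57.000 g
% F = 57.000 / 92.450 × 100 = 61.7%

61.7%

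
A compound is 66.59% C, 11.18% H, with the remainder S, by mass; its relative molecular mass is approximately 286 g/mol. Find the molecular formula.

C16H32S2

Assume 100 g: 66.59 g C, 11.18 g H, 22.23 g S.
n(C) = 66.59/12.01 = 5.545, n(H) = 11.18/1.008 = 11.09, n(S) = 22.23/32.07 = 0.6932
Smallest is S at 0.6932 mol; normalising gives C 7.999, H 16.001, S 1.000
≈ 8:16:1 → C8H16S
Empirical-formula mass = 144.28 g/mol
n = 286 / 144.28 = 1.98 ≈ 2
Molecular formula = (C8H16S)×2 = C16H32S2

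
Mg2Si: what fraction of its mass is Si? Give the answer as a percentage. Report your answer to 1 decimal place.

Molar mass = 2(24.31) + 1(28.09) = 76.710 g/mol
Mass of Si per mole = 1 × 28.09 = 28.090 g
% Si = 28.090 / 76.710 × 100 = 36.6%

36.6%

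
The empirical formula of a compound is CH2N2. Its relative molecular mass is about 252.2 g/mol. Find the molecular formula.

C6H12N12

Empirical-formula mass = 42.05 g/mol
n = 252.2 / 42.05 = 6.00 ≈ 6
Molecular formula = (CH2N2)6 = C6H12N12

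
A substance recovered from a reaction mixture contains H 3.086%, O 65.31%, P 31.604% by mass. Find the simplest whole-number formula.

H3O4P

Assume 100 g: 3.086 g H, 65.31 g O, 31.604 g P.
H: 3.086 g ÷ 1.008 g/mol = 3.062 mol
O: 65.31 g ÷ 16.00 g/mol = 4.082 mol
P: 31.604 g ÷ 30.97 g/mol = 1.02 mol
Smallest is P at 1.02 mol; normalising gives H 3.000, O 4.000, P 1.000
Ratio ≈ 3:4:1, so the empirical formula is H3O4P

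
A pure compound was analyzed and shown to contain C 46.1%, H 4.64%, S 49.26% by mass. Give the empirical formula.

Assume 100 g: 46.1 g C, 4.64 g H, 49.26 g S.
Moles — C: 46.1 / 12.01 = 3.838 mol; H: 4.64 / 1.008 = 4.603 mol; S: 49.26 / 32.07 = 1.536 mol
Smallest is S at 1.536 mol; normalising gives C 2.499, H 2.997, S 1.000
Multiply by 2: C 5.00, H 5.99, S 2.00 → C5H6S2

C5H6S2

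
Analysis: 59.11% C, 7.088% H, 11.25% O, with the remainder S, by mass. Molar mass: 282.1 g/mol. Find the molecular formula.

Assume 100 g: 59.11 g C, 7.088 g H, 11.25 g O, 22.552 g S.
C: 59.11 g ÷ 12.01 g/mol = 4.922 mol
H: 7.088 g ÷ 1.008 g/mol = 7.032 mol
O: 11.25 g ÷ 16.00 g/mol = 0.7031 mol
S: 22.552 g ÷ 32.07 g/mol = 0.7032 mol
Smallest is O at 0.7031 mol; normalising gives C 7.000, H 10.001, O 1.000, S 1.000
→ C7H10OS
Empirical-formula mass = 142.22 g/mol
n = 282.1 / 142.22 = 1.98 ≈ 2
Molecular formula = (C7H10OS)×2 = C14H20O2S2

C14H20O2S2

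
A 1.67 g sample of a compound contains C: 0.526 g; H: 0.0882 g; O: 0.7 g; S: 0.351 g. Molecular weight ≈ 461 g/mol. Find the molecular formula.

C12H24O12S3

n(C) = 0.526/12.01 = 0.0438, n(H) = 0.0882/1.008 = 0.0875, n(O) = 0.7/16.00 = 0.04375, n(S) = 0.351/32.07 = 0.01094
Smallest is S at 0.01094 mol; normalising gives C 4.002, H 7.995, O 3.997, S 1.000
Ratio ≈ 4:8:4:1, so the empirical formula is C4H8O4S
Empirical-formula mass = 152.17 g/mol
n = 461 / 152.17 = 3.03 ≈ 3
Molecular formula = (C4H8O4S)×3 = C12H24O12S3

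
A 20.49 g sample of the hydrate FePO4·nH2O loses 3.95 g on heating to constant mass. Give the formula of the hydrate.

FePO4·2H2O

Mass of anhydrous FePO4 = 20.49 − 3.95 = 16.54 g
mol H2O = 3.95 / 18.02 = 0.2192
Molar mass of FePO4 = 150.82 g/mol → mol FePO4 = 16.54 / 150.82 = 0.1097
n = 0.2192 / 0.1097 = 2.00 ≈ 2 → FePO4·2H2O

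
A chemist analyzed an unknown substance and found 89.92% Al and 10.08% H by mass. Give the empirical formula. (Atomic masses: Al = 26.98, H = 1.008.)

AlH3

Assume 100 g: 89.92 g Al, 10.08 g H.
Al: 89.92 g ÷ 26.98 g/mol = 3.333 mol
H: 10.08 g ÷ 1.008 g/mol = 10 mol
Divide by the smallest (3.333 mol Al): Al 1.000, H 3.000
Ratio ≈ 1:3, so the empirical formula is AlH3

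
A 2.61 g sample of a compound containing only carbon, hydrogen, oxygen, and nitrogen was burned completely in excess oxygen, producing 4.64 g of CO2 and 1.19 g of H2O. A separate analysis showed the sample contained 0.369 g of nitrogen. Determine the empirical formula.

mol C = 4.64 / 44.01 = 0.1054; mass C = 0.1054 × 12.01 = 1.266 g
mol H = 2 × (1.19 / 18.02) = 0.1321; mass H = 0.1321 × 1.008 = 0.1331 g
mol N = 0.369 / 14.01 = 0.02634
mass O = 2.61 − (1.768) = 0.8416 g → mol O = 0.05260
Divide by the smallest (0.02634 mol N): C 4.003, H 5.015, N 1.000, O 1.997
Ratio ≈ 4:5:1:2, so the empirical formula is C4H5NO2

C4H5NO2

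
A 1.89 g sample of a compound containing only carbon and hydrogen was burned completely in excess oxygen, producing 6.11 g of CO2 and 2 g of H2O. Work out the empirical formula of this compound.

C5H8

mol C = 6.11 / 44.01 = 0.1388; mass C = 0.1388 × 12.01 = 1.667 g
mol H = 2 × (2 / 18.02) = 0.2220; mass H = 0.2220 × 1.008 = 0.2238 g
Ratios (÷ 0.1388): C 1.000, H 1.599
Scaling by 5: C 5.00, H 7.99 → C5H8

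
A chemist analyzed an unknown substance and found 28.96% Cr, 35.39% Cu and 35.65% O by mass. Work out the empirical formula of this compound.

CrCuO4

Assume 100 g: 28.96 g Cr, 35.39 g Cu, 35.65 g O.
Moles — Cr: 28.96 / 52.00 = 0.5569 mol; Cu: 35.39 / 63.55 = 0.5569 mol; O: 35.65 / 16.00 = 2.228 mol
Smallest is Cu at 0.5569 mol; normalising gives Cr 1.000, Cu 1.000, O 4.001
≈ 1:1:4 → CrCuO4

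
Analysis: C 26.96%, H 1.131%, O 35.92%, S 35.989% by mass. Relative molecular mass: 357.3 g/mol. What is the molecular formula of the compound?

Assume 100 g: 26.96 g C, 1.131 g H, 35.92 g O, 35.989 g S.
n(C) = 26.96/12.01 = 2.245, n(H) = 1.131/1.008 = 1.122, n(O) = 35.92/16.00 = 2.245, n(S) = 35.989/32.07 = 1.122
Smallest is H at 1.122 mol; normalising gives C 2.001, H 1.000, O 2.001, S 1.000
→ C2HO2S
Empirical-formula mass = 89.10 g/mol
n = 357.3 / 89.10 = 4.01 ≈ 4
Molecular formula = (C2HO2S)×4 = C8H4O8S4

C8H4O8S4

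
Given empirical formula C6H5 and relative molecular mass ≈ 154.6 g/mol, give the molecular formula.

C12H10

Empirical-formula mass = 77.10 g/mol
n = 154.6 / 77.10 = 2.01 ≈ 2
Molecular formula = (C6H5)2 = C12H10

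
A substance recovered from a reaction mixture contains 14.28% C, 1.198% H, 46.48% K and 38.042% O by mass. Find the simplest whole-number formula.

Assume 100 g: 14.28 g C, 1.198 g H, 46.48 g K, 38.042 g O.
n(C) = 14.28/12.01 = 1.189, n(H) = 1.198/1.008 = 1.188, n(K) = 46.48/39.10 = 1.189, n(O) = 38.042/16.00 = 2.378
Smallest is H at 1.188 mol; normalising gives C 1.000, H 1.000, K 1.000, O 2.001
≈ 1:1:1:2 → CHKO2

CHKO2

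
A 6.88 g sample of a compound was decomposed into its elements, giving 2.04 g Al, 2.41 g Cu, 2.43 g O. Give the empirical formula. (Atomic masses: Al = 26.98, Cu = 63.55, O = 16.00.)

Al: 2.04 g ÷ 26.98 g/mol = 0.07561 mol
Cu: 2.41 g ÷ 63.55 g/mol = 0.03792 mol
O: 2.43 g ÷ 16.00 g/mol = 0.1519 mol
Divide by the smallest (0.03792 mol Cu): Al 1.994, Cu 1.000, O 4.005
Ratio ≈ 2:1:4, so the empirical formula is Al2CuO4

Al2CuO4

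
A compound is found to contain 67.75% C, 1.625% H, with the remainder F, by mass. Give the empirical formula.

Assume 100 g: 67.75 g C, 1.625 g H, 30.625 g F.
Moles — C: 67.75 / 12.01 = 5.641 mol; H: 1.625 / 1.008 = 1.612 mol; F: 30.625 / 19.00 = 1.612 mol
Ratios (÷ 1.612): C 3.500, H 1.000, F 1.000
Multiply by 2: C 7.00, H 2.00, F 2.00 → C7H2F2

C7H2F2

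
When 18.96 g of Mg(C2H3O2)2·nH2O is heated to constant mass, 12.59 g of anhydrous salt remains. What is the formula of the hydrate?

Mass of water lost = 18.96 − 12.59 = 6.37 g → 6.37 / 18.02 = 0.3535 mol H2O
Molar mass of Mg(C2H3O2)2 = 142.40 g/mol → mol Mg(C2H3O2)2 = 12.59 / 142.40 = 0.08841
n = 0.3535 / 0.08841 = 4.00 ≈ 4 → Mg(C2H3O2)2·4H2O

Mg(C2H3O2)2·4H2O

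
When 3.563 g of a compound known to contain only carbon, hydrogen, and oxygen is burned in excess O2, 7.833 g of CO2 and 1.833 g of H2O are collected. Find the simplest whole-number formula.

C7H8O3

mol C = 7.833 / 44.01 = 0.1780; mass C = 0.1780 × 12.01 = 2.138 g
mol H = 2 × (1.833 / 18.02) = 0.2034; mass H = 0.2034 × 1.008 = 0.2051 g
mass O = 3.563 − (2.343) = 1.220 g → mol O = 0.07627
Ratios (÷ 0.07627): C 2.333, H 2.667, O 1.000
Multiply by 3: C 7.00, H 8.00, O 3.00 → C7H8O3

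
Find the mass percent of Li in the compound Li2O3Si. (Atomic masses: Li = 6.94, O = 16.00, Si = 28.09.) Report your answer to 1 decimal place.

Molar mass = 2(6.94) + 3(16.00) + 1(28.09) = 89.970 g/mol
Mass of Li per mole = 2 × 6.94 = 13.880 g
% Li = 13.880 / 89.970 × 100 = 15.4%

15.4%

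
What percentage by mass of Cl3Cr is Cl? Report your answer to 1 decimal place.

67.2%

Molar mass = 3(35.45) + 1(52.00) = 158.350 g/mol
Mass of Cl per mole = 3 × 35.45 = 106.350 g
% Cl = 106.350 / 158.350 × 100 = 67.2%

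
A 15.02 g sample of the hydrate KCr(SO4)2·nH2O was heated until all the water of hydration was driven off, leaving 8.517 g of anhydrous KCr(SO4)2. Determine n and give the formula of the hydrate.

Mass of water lost = 15.02 − 8.517 = 6.503 g → 6.503 / 18.02 = 0.3609 mol H2O
Molar mass of KCr(SO4)2 = 283.24 g/mol → mol KCr(SO4)2 = 8.517 / 283.24 = 0.03007
n = 0.3609 / 0.03007 = 12.00 ≈ 12 → KCr(SO4)2·12H2O

KCr(SO4)2·12H2O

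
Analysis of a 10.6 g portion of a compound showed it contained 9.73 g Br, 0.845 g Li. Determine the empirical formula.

BrLi

Moles — Br: 9.73 / 79.90 = 0.1218 mol; Li: 0.845 / 6.94 = 0.1218 mol
Divide by the smallest (0.1218 mol Li): Br 1.000, Li 1.000
→ BrLi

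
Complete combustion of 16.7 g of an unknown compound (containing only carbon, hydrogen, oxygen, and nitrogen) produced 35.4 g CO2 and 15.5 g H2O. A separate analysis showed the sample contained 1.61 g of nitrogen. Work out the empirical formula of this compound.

C7H15NO2

mol C = 35.4 / 44.01 = 0.8044; mass C = 0.8044 × 12.01 = 9.660 g
mol H = 2 × (15.5 / 18.02) = 1.720; mass H = 1.720 × 1.008 = 1.734 g
mol N = 1.61 / 14.01 = 0.1149
mass O = 16.7 − (13.00) = 3.696 g → mol O = 0.2310
Ratios (÷ 0.1149): C 6.999, H 14.970, N 1.000, O 2.010
≈ 7:15:1:2 → C7H15NO2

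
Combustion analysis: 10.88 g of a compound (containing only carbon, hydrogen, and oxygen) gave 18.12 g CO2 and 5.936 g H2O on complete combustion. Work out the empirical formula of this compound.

C5H8O4

mol C = 18.12 / 44.01 = 0.4117; mass C = 0.4117 × 12.01 = 4.945 g
mol H = 2 × (5.936 / 18.02) = 0.6588; mass H = 0.6588 × 1.008 = 0.6641 g
mass O = 10.88 − (5.609) = 5.271 g → mol O = 0.3294
Smallest is O at 0.3294 mol; normalising gives C 1.250, H 2.000, O 1.000
Scaling by 4: C 5.00, H 8.00, O 4.00 → C5H8O4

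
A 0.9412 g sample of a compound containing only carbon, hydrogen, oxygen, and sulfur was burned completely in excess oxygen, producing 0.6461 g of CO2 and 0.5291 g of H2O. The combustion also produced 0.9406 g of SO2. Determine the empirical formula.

CH4OS

mol C = 0.6461 / 44.01 = 0.01468; mass C = 0.01468 × 12.01 = 0.1763 g
mol H = 2 × (0.5291 / 18.02) = 0.05872; mass H = 0.05872 × 1.008 = 0.05919 g
mol S = 0.9406 / 64.07 = 0.01468; mass S = 0.4708 g
mass O = 0.9412 − (0.7063) = 0.2349 g → mol O = 0.01468
Divide by the smallest (0.01468 mol O): C 1.000, H 4.000, O 1.000, S 1.000
→ CH4OS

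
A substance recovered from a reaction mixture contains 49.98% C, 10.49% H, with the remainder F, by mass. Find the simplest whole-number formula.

Assume 100 g: 49.98 g C, 10.49 g H, 39.53 g F.
n(C) = 49.98/12.01 = 4.162, n(H) = 10.49/1.008 = 10.41, n(F) = 39.53/19.00 = 2.081
Smallest is F at 2.081 mol; normalising gives C 2.000, H 5.002, F 1.000
Ratio ≈ 2:5:1, so the empirical formula is C2H5F

C2H5F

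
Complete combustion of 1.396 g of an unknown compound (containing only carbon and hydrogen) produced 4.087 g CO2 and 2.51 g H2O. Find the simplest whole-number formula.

mol C = 4.087 / 44.01 = 0.09287; mass C = 0.09287 × 12.01 = 1.115 g
mol H = 2 × (2.51 / 18.02) = 0.2786; mass H = 0.2786 × 1.008 = 0.2808 g
Smallest is C at 0.09287 mol; normalising gives C 1.000, H 3.000
≈ 1:3 → CH3

CH3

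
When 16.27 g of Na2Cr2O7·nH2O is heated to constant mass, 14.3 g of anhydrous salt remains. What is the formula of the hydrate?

Na2Cr2O7·2H2O

Mass of water lost = 16.27 − 14.3 = 1.97 g → 1.97 / 18.02 = 0.1093 mol H2O
Molar mass of Na2Cr2O7 = 261.98 g/mol → mol Na2Cr2O7 = 14.3 / 261.98 = 0.05458
n = 0.1093 / 0.05458 = 2.00 ≈ 2 → Na2Cr2O7·2H2O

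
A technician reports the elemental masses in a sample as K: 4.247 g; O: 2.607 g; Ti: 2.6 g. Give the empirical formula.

n(K) = 4.247/39.10 = 0.1086, n(O) = 2.607/16.00 = 0.1629, n(Ti) = 2.6/47.87 = 0.05431
Smallest is Ti at 0.05431 mol; normalising gives K 2.000, O 3.000, Ti 1.000
Ratio ≈ 2:3:1, so the empirical formula is K2O3Ti

K2O3Ti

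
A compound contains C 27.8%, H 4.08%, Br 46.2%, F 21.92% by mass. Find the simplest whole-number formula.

Assume 100 g: 27.8 g C, 4.08 g H, 46.2 g Br, 21.92 g F.
n(C) = 27.8/12.01 = 2.315, n(H) = 4.08/1.008 = 4.048, n(Br) = 46.2/79.90 = 0.5782, n(F) = 21.92/19.00 = 1.154
Divide by the smallest (0.5782 mol Br): C 4.003, H 7.000, Br 1.000, F 1.995
≈ 4:7:1:2 → C4H7BrF2

C4H7BrF2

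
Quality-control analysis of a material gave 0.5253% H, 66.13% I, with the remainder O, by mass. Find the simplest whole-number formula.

Assume 100 g: 0.5253 g H, 66.13 g I, 33.345 g O.
H: 0.5253 g ÷ 1.008 g/mol = 0.5211 mol
I: 66.13 g ÷ 126.90 g/mol = 0.5211 mol
O: 33.345 g ÷ 16.00 g/mol = 2.084 mol
Divide by the smallest (0.5211 mol I): H 1.000, I 1.000, O 3.999
Ratio ≈ 1:1:4, so the empirical formula is HIO4

HIO4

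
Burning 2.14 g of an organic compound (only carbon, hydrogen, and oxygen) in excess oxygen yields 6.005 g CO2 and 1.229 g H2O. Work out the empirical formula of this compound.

mol C = 6.005 / 44.01 = 0.1364; mass C = 0.1364 × 12.01 = 1.639 g
mol H = 2 × (1.229 / 18.02) = 0.1364; mass H = 0.1364 × 1.008 = 0.1375 g
mass O = 2.14 − (1.776) = 0.3638 g → mol O = 0.02274
Smallest is O at 0.02274 mol; normalising gives C 6.001, H 5.999, O 1.000
≈ 6:6:1 → C6H6O

C6H6O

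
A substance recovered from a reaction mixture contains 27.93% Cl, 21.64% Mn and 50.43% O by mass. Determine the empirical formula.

Cl2MnO8

Assume 100 g: 27.93 g Cl, 21.64 g Mn, 50.43 g O.
Moles — Cl: 27.93 / 35.45 = 0.7879 mol; Mn: 21.64 / 54.94 = 0.3939 mol; O: 50.43 / 16.00 = 3.152 mol
Ratios (÷ 0.3939): Cl 2.000, Mn 1.000, O 8.002
→ Cl2MnO8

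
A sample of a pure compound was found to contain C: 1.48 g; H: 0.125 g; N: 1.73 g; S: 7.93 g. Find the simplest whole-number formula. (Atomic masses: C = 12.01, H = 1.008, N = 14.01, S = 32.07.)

n(C) = 1.48/12.01 = 0.1232, n(H) = 0.125/1.008 = 0.124, n(N) = 1.73/14.01 = 0.1235, n(S) = 7.93/32.07 = 0.2473
Ratios (÷ 0.1232): C 1.000, H 1.006, N 1.002, S 2.007
→ CHNS2

CHNS2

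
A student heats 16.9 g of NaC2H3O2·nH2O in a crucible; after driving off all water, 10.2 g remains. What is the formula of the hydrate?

NaC2H3O2·3H2O

Mass of water lost = 16.9 − 10.2 = 6.7 g → 6.7 / 18.02 = 0.3718 mol H2O
Molar mass of NaC2H3O2 = 82.03 g/mol → mol NaC2H3O2 = 10.2 / 82.03 = 0.1243
n = 0.3718 / 0.1243 = 2.99 ≈ 3 → NaC2H3O2·3H2O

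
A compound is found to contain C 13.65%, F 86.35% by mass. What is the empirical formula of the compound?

Assume 100 g: 13.65 g C, 86.35 g F.
Moles — C: 13.65 / 12.01 = 1.137 mol; F: 86.35 / 19.00 = 4.545 mol
Smallest is C at 1.137 mol; normalising gives C 1.000, F 3.999
≈ 1:4 → CF4

CF4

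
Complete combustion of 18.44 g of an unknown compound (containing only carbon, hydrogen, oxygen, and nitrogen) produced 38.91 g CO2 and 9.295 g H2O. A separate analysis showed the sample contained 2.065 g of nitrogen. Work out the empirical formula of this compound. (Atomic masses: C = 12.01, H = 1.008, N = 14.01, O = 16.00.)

mol C = 38.91 / 44.01 = 0.8841; mass C = 0.8841 × 12.01 = 10.62 g
mol H = 2 × (9.295 / 18.02) = 1.032; mass H = 1.032 × 1.008 = 1.040 g
mol N = 2.065 / 14.01 = 0.1474
mass O = 18.44 − (13.72) = 4.717 g → mol O = 0.2948
Ratios (÷ 0.1474): C 5.998, H 6.999, N 1.000, O 2.000
≈ 6:7:1:2 → C6H7NO2

C6H7NO2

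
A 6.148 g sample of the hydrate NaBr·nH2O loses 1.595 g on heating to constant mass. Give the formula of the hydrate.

NaBr·2H2O

Mass of anhydrous NaBr = 6.148 − 1.595 = 4.553 g
mol H2O = 1.595 / 18.02 = 0.08851
Molar mass of NaBr = 102.89 g/mol → mol NaBr = 4.553 / 102.89 = 0.04425
n = 0.08851 / 0.04425 = 2.00 ≈ 2 → NaBr·2H2O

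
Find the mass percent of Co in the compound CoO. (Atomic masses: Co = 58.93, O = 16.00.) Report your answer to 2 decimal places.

Molar mass = 1(58.93) + 1(16.00) = 74.930 g/mol
Mass of Co per mole = 1 × 58.93 = 58.930 g
% Co = 58.930 / 74.930 × 100 = 78.65%

78.65%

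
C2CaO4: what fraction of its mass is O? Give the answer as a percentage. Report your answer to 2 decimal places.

Molar mass = 2(12.01) + 1(40.08) + 4(16.00) = 128.100 g/mol
Mass of O per mole = 4 × 16.00 = 64.000 g
% O = 64.000 / 128.100 × 100 = 49.96%

49.96%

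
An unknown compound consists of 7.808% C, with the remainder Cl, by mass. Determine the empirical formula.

Assume 100 g: 7.808 g C, 92.192 g Cl.
C: 7.808 g ÷ 12.01 g/mol = 0.6501 mol
Cl: 92.192 g ÷ 35.45 g/mol = 2.601 mol
Smallest is C at 0.6501 mol; normalising gives C 1.000, Cl 4.000
≈ 1:4 → CCl4

CCl4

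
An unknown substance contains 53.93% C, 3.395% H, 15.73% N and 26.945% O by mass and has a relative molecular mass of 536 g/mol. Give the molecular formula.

Assume 100 g: 53.93 g C, 3.395 g H, 15.73 g N, 26.945 g O.
n(C) = 53.93/12.01 = 4.49, n(H) = 3.395/1.008 = 3.368, n(N) = 15.73/14.01 = 1.123, n(O) = 26.945/16.00 = 1.684
Ratios (÷ 1.123): C 3.999, H 3.000, N 1.000, O 1.500
×2: C 8.00, H 6.00, N 2.00, O 3.00 → C8H6N2O3
Empirical-formula mass = 178.15 g/mol
n = 536 / 178.15 = 3.01 ≈ 3
Molecular formula = (C8H6N2O3)×3 = C24H18N6O9

C24H18N6O9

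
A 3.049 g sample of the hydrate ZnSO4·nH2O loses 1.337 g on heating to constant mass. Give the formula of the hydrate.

ZnSO4·7H2O

Mass of anhydrous ZnSO4 = 3.049 − 1.337 = 1.712 g
mol H2O = 1.337 / 18.02 = 0.0742
Molar mass of ZnSO4 = 161.45 g/mol → mol ZnSO4 = 1.712 / 161.45 = 0.0106
n = 0.0742 / 0.0106 = 7.00 ≈ 7 → ZnSO4·7H2O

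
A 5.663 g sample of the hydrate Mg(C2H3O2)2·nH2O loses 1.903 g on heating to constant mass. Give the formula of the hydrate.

Mg(C2H3O2)2·4H2O

Mass of anhydrous Mg(C2H3O2)2 = 5.663 − 1.903 = 3.76 g
mol H2O = 1.903 / 18.02 = 0.1056
Molar mass of Mg(C2H3O2)2 = 142.40 g/mol → mol Mg(C2H3O2)2 = 3.76 / 142.40 = 0.0264
n = 0.1056 / 0.0264 = 4.00 ≈ 4 → Mg(C2H3O2)2·4H2O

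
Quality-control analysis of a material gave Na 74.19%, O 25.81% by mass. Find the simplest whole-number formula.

Na2O

Assume 100 g: 74.19 g Na, 25.81 g O.
n(Na) = 74.19/22.99 = 3.227, n(O) = 25.81/16.00 = 1.613
Smallest is O at 1.613 mol; normalising gives Na 2.000, O 1.000
→ Na2O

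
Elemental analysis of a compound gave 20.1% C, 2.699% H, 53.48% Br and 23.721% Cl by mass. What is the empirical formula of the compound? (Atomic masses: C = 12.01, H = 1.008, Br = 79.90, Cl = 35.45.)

Assume 100 g: 20.1 g C, 2.699 g H, 53.48 g Br, 23.721 g Cl.
n(C) = 20.1/12.01 = 1.674, n(H) = 2.699/1.008 = 2.678, n(Br) = 53.48/79.90 = 0.6693, n(Cl) = 23.721/35.45 = 0.6691
Ratios (÷ 0.6691): C 2.501, H 4.002, Br 1.000, Cl 1.000
Multiply by 2: C 5.00, H 8.00, Br 2.00, Cl 2.00 → C5H8Br2Cl2

C5H8Br2Cl2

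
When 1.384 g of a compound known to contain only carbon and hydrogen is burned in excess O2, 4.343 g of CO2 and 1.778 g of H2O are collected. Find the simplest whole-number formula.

mol C = 4.343 / 44.01 = 0.09868; mass C = 0.09868 × 12.01 = 1.185 g
mol H = 2 × (1.778 / 18.02) = 0.1973; mass H = 0.1973 × 1.008 = 0.1989 g
Divide by the smallest (0.09868 mol C): C 1.000, H 2.000
≈ 1:2 → CH2

CH2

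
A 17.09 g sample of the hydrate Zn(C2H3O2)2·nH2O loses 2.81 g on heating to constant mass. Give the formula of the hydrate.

Zn(C2H3O2)2·2H2O

Mass of anhydrous Zn(C2H3O2)2 = 17.09 − 2.81 = 14.28 g
mol H2O = 2.81 / 18.02 = 0.1559
Molar mass of Zn(C2H3O2)2 = 183.47 g/mol → mol Zn(C2H3O2)2 = 14.28 / 183.47 = 0.07783
n = 0.1559 / 0.07783 = 2.00 ≈ 2 → Zn(C2H3O2)2·2H2O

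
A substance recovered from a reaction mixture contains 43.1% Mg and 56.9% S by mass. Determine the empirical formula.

MgS

Assume 100 g: 43.1 g Mg, 56.9 g S.
Mg: 43.1 g ÷ 24.31 g/mol = 1.773 mol
S: 56.9 g ÷ 32.07 g/mol = 1.774 mol
Divide by the smallest (1.773 mol Mg): Mg 1.000, S 1.001
Ratio ≈ 1:1, so the empirical formula is MgS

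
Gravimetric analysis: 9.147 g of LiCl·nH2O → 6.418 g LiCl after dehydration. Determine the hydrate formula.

LiCl·H2O

Mass of water lost = 9.147 − 6.418 = 2.729 g → 2.729 / 18.02 = 0.1514 mol H2O
Molar mass of LiCl = 42.39 g/mol → mol LiCl = 6.418 / 42.39 = 0.1514
n = 0.1514 / 0.1514 = 1.00 ≈ 1 → LiCl·H2O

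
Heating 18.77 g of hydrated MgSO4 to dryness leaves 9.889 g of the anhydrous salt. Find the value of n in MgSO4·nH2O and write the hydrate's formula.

Mass of water lost = 18.77 − 9.889 = 8.881 g → 8.881 / 18.02 = 0.4928 mol H2O
Molar mass of MgSO4 = 120.38 g/mol → mol MgSO4 = 9.889 / 120.38 = 0.08215
n = 0.4928 / 0.08215 = 6.00 ≈ 6 → MgSO4·6H2O

MgSO4·6H2O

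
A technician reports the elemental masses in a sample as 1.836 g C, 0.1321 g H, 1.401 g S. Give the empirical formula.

C7H6S2

Moles — C: 1.836 / 12.01 = 0.1529 mol; H: 0.1321 / 1.008 = 0.1311 mol; S: 1.401 / 32.07 = 0.04369 mol
Smallest is S at 0.04369 mol; normalising gives C 3.499, H 3.000, S 1.000
Scaling by 2: C 7.00, H 6.00, S 2.00 → C7H6S2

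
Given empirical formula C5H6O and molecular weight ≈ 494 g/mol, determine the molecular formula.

Empirical-formula mass = 82.10 g/mol
n = 494 / 82.10 = 6.02 ≈ 6
Molecular formula = (C5H6O)6 = C30H36O6

C30H36O6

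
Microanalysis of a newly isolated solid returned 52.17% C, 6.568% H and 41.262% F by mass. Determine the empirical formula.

C2H3F

Assume 100 g: 52.17 g C, 6.568 g H, 41.262 g F.
Moles — C: 52.17 / 12.01 = 4.344 mol; H: 6.568 / 1.008 = 6.516 mol; F: 41.262 / 19.00 = 2.172 mol
Smallest is F at 2.172 mol; normalising gives C 2.000, H 3.000, F 1.000
→ C2H3F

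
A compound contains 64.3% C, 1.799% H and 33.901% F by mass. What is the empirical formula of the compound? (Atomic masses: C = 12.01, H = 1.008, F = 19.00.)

Assume 100 g: 64.3 g C, 1.799 g H, 33.901 g F.
n(C) = 64.3/12.01 = 5.354, n(H) = 1.799/1.008 = 1.785, n(F) = 33.901/19.00 = 1.784
Smallest is F at 1.784 mol; normalising gives C 3.001, H 1.000, F 1.000
≈ 3:1:1 → C3HF

C3HF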